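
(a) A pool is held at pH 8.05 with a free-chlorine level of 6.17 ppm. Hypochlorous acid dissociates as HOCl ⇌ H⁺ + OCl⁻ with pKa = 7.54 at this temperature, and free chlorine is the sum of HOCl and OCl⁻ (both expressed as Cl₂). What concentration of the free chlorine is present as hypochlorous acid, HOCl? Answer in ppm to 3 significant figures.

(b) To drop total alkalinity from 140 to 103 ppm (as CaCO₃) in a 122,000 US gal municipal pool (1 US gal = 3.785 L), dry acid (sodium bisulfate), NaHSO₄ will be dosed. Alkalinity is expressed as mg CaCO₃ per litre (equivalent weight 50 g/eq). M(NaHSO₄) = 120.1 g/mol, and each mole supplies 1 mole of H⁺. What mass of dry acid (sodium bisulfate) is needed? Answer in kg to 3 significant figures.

(a) 1.46 ppm; (b) 41.0 kg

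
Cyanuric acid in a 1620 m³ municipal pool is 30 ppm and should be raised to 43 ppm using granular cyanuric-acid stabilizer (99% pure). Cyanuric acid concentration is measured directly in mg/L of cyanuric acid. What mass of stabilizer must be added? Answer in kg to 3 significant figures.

21.3 kg

Volume: 1620 m³ = 1,620,000 L.
CYA to add: (43 − 30) = 13 mg/L × 1,620,000 L = 21,060 g cyanuric acid.
At 99% purity: 21,060 / 0.99 = 21,270 g product.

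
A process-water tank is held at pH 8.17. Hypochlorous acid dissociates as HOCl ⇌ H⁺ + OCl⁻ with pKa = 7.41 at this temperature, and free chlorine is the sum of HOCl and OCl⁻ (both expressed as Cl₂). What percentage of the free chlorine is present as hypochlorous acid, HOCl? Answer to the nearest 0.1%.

14.8%

[OCl⁻]/[HOCl] = 10^(pH − pKa) = 10^(8.17 − 7.41) = 10^0.76 = 5.754.
Fraction as HOCl = 1 / (1 + 5.754) = 0.1481.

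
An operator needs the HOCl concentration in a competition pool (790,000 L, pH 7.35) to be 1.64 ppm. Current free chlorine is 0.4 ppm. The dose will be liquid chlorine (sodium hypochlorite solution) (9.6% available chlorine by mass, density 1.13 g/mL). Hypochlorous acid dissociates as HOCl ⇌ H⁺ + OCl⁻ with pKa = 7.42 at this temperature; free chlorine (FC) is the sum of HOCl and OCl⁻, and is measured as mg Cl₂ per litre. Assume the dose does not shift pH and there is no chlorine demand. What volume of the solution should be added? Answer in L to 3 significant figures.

[OCl⁻]/[HOCl] = 10^(pH − pKa) = 10^(7.35 − 7.42) = 0.8511; fraction as HOCl = 1/(1 + 0.8511) = 0.5402.
Free chlorine required for 1.64 ppm HOCl: 1.64 / 0.5402 = 3.036 ppm.
FC to add: 3.036 − 0.4 = 2.636 mg/L as Cl₂.
Cl₂ equivalent: 2.636 mg/L × 790,000 L = 2082 g.
Product at 9.6% available Cl: 2082 / 0.096 = 21,690 g.
Volume: 21,690 g ÷ 1.13 g/mL = 19,200 mL.

19.2 L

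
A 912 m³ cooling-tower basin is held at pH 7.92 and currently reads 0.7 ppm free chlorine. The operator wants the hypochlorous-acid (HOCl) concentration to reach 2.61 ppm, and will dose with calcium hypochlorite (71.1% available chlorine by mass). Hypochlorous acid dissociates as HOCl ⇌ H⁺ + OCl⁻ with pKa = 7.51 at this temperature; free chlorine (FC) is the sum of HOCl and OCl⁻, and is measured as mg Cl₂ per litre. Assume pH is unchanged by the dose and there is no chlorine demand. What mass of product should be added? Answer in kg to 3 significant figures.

Volume: 912 m³ = 912,000 L.
[OCl⁻]/[HOCl] = 10^(pH − pKa) = 10^(7.92 − 7.51) = 2.57; fraction as HOCl = 1/(1 + 2.57) = 0.2801.
Free chlorine required for 2.61 ppm HOCl: 2.61 / 0.2801 = 9.319 ppm.
FC to add: 9.319 − 0.7 = 8.619 mg/L as Cl₂.
Cl₂ equivalent: 8.619 mg/L × 912,000 L = 7860 g.
Product at 71.1% available Cl: 7860 / 0.711 = 11,060 g.

11.1 kg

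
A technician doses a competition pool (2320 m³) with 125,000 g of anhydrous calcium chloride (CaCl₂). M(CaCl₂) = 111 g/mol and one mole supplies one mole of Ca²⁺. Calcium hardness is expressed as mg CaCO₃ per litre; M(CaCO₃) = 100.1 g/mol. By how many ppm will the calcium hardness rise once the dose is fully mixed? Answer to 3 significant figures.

Volume: 2320 m³ = 2,320,000 L.
Moles of Ca²⁺: 125,000 g ÷ 111 g/mol = 1126 mol.
As CaCO₃: 1126 mol × 100.1 g/mol = 112,700 g.
Rise: 112,700 g / 2,320,000 L × 1000 = 48.59 mg/L.

48.6 ppm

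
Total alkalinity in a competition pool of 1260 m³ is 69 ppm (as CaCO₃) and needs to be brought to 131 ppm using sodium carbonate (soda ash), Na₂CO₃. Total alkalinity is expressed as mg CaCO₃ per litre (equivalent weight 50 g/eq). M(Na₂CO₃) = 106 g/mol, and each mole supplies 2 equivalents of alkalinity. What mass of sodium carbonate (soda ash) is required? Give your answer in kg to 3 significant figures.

Volume: 1260 m³ = 1,260,000 L.
Alkalinity to add: (131 − 69) = 62 mg/L as CaCO₃ × 1,260,000 L = 78,120 g as CaCO₃.
Equivalents: 78,120 g ÷ 50 g/eq = 1562 eq.
Each mole of Na₂CO₃ supplies 2 eq, so 1562 / 2 = 781.2 mol.
Mass: 781.2 mol × 106 g/mol = 82,810 g.

82.8 kg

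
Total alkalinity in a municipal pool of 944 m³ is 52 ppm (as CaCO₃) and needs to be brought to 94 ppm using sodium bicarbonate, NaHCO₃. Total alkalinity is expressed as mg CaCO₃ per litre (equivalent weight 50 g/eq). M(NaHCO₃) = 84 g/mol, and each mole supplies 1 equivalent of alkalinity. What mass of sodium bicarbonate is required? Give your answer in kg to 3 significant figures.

Volume: 944 m³ = 944,000 L.
Alkalinity to add: (94 − 52) = 42 mg/L as CaCO₃ × 944,000 L = 39,650 g as CaCO₃.
Equivalents: 39,650 g ÷ 50 g/eq = 793 eq.
NaHCO₃ supplies 1 eq per mole → 793 mol.
Mass: 793 mol × 84 g/mol = 66,610 g.

66.6 kg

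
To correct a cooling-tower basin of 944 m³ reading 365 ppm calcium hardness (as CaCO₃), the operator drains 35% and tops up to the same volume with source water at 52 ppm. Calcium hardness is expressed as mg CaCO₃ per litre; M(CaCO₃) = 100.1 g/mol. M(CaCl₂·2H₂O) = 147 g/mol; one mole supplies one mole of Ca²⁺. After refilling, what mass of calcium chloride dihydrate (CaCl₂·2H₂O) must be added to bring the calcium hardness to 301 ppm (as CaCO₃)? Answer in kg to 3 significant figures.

63.1 kg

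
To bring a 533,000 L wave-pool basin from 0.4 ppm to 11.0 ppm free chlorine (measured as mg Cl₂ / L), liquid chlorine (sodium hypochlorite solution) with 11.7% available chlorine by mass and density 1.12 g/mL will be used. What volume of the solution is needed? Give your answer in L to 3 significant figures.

43.1 L

Chlorine deficit: 11.0 − 0.4 = 10.6 ppm = 10.6 mg/L as Cl₂.
Cl₂ equivalent needed: 10.6 mg/L × 533,000 L = 5,650,000 mg = 5650 g.
Product at 11.7% available chlorine: 5650 / 0.117 = 48,290 g.
Volume at density 1.12 g/mL: 48,290 g ÷ 1.12 g/mL = 43,120 mL.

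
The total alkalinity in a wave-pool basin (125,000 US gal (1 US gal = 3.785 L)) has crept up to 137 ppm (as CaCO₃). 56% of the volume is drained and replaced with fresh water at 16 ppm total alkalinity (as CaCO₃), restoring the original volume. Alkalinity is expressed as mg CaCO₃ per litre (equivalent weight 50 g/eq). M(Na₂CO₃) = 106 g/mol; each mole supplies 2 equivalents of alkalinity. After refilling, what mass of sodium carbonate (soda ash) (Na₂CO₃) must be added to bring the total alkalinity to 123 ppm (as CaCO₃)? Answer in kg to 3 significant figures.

27.0 kg

Volume: 125,000 US gal × 3.785 L/gal = 473,125 L.
After draining 56% and refilling: 137 × 0.44 + 16 × 0.56 = 69.24 ppm.
Deficit to target: 123 − 69.24 = 53.76 mg/L.
As CaCO₃: 53.76 mg/L × 473,125 L = 25,440 g; ÷ 50 g/eq ÷ 2 = 254.4 mol Na₂CO₃.
Mass: 254.4 × 106 = 26,960 g.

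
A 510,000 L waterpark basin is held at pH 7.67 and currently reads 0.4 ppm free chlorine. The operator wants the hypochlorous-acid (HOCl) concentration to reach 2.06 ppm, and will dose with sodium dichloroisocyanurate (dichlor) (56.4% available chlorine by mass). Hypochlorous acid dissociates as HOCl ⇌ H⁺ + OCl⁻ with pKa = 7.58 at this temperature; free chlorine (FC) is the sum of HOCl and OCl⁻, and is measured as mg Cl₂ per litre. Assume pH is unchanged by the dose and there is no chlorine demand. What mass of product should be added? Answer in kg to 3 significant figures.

3.79 kg

[OCl⁻]/[HOCl] = 10^(pH − pKa) = 10^(7.67 − 7.58) = 1.23; fraction as HOCl = 1/(1 + 1.23) = 0.4484.
Free chlorine required for 2.06 ppm HOCl: 2.06 / 0.4484 = 4.594 ppm.
FC to add: 4.594 − 0.4 = 4.194 mg/L as Cl₂.
Cl₂ equivalent: 4.194 mg/L × 510,000 L = 2139 g.
Product at 56.4% available Cl: 2139 / 0.564 = 3793 g.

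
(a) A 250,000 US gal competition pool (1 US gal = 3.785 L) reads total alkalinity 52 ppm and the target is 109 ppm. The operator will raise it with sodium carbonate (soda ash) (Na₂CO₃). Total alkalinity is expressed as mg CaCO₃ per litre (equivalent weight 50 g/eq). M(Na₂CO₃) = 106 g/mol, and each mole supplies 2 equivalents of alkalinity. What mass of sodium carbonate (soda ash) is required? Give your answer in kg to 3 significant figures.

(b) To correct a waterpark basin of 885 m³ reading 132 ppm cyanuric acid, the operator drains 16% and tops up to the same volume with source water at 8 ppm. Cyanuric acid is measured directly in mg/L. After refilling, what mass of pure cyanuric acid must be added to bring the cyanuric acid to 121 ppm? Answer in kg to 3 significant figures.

(a) 57.2 kg; (b) 7.82 kg

(a) Volume: 250,000 US gal × 3.785 L/gal = 946,250 L.
(a) Alkalinity to add: (109 − 52) = 57 mg/L as CaCO₃ × 946,250 L = 53,940 g as CaCO₃.
(a) Equivalents: 53,940 g ÷ 50 g/eq = 1079 eq.
(a) Each mole of Na₂CO₃ supplies 2 eq, so 1079 / 2 = 539.4 mol.
(a) Mass: 539.4 mol × 106 g/mol = 57,170 g.

(b) Volume: 885 m³ = 885,000 L.
(b) After draining 16% and refilling: 132 × 0.84 + 8 × 0.16 = 112.16 ppm.
(b) Deficit to target: 121 − 112.16 = 8.84 mg/L.
(b) Mass: 8.84 mg/L × 885,000 L = 7823 g cyanuric acid.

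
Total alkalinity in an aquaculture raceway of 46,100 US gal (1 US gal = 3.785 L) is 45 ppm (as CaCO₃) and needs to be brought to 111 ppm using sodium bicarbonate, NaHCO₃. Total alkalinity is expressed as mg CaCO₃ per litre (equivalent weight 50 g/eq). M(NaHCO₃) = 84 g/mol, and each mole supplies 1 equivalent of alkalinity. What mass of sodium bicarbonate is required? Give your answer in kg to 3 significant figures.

Volume: 46,100 US gal × 3.785 L/gal = 174,488 L.
Alkalinity to add: (111 − 45) = 66 mg/L as CaCO₃ × 174,488 L = 11,520 g as CaCO₃.
Equivalents: 11,520 g ÷ 50 g/eq = 230.3 eq.
NaHCO₃ supplies 1 eq per mole → 230.3 mol.
Mass: 230.3 mol × 84 g/mol = 19,350 g.

19.3 kg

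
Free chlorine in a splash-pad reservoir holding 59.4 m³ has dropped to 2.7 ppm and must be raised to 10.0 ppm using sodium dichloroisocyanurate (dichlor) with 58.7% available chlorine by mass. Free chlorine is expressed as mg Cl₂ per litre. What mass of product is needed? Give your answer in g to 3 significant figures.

739 g

Volume: 59.4 m³ = 59,400 L.
Chlorine deficit: 10.0 − 2.7 = 7.3 ppm = 7.3 mg/L as Cl₂.
Cl₂ equivalent needed: 7.3 mg/L × 59,400 L = 433,600 mg = 433.6 g.
Product at 58.7% available chlorine: 433.6 / 0.587 = 738.7 g.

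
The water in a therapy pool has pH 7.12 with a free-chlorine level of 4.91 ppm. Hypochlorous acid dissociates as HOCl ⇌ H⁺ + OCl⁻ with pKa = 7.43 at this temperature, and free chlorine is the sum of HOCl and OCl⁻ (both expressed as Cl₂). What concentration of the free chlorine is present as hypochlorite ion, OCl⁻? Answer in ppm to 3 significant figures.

1.61 ppm

[OCl⁻]/[HOCl] = 10^(pH − pKa) = 10^(7.12 − 7.43) = 10^-0.31 = 0.4898.
Fraction as HOCl = 1 / (1 + 0.4898) = 0.6712.
OCl⁻ = (1 − 0.6712) × 4.91 ppm = 1.614 ppm.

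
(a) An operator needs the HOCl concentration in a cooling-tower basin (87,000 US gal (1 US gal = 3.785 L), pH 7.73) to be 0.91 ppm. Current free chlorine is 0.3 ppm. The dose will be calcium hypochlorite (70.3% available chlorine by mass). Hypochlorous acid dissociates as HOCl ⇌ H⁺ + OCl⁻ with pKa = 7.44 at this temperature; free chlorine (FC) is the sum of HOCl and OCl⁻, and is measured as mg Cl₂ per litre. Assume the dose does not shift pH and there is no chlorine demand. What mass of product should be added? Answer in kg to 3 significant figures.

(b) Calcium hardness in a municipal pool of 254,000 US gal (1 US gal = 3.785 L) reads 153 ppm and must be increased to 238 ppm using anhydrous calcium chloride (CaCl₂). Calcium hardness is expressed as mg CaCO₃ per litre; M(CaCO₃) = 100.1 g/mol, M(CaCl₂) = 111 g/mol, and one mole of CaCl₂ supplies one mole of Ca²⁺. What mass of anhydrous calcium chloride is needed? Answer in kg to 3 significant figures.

(a) Volume: 87,000 US gal × 3.785 L/gal = 329,295 L.
(a) [OCl⁻]/[HOCl] = 10^(pH − pKa) = 10^(7.73 − 7.44) = 1.95; fraction as HOCl = 1/(1 + 1.95) = 0.339.
(a) Free chlorine required for 0.91 ppm HOCl: 0.91 / 0.339 = 2.684 ppm.
(a) FC to add: 2.684 − 0.3 = 2.384 mg/L as Cl₂.
(a) Cl₂ equivalent: 2.384 mg/L × 329,295 L = 785.2 g.
(a) Product at 70.3% available Cl: 785.2 / 0.703 = 1117 g.

(b) Volume: 254,000 US gal × 3.785 L/gal = 961,390 L.
(b) Hardness to add: (238 − 153) = 85 mg/L as CaCO₃ × 961,390 L = 81,720 g as CaCO₃.
(b) Moles of Ca²⁺ (1 mol Ca²⁺ ≡ 1 mol CaCO₃): 81,720 / 100.1 g/mol = 816.4 mol.
(b) Mass of CaCl₂: 816.4 × 111 = 90,620 g.

(a) 1.12 kg; (b) 90.6 kg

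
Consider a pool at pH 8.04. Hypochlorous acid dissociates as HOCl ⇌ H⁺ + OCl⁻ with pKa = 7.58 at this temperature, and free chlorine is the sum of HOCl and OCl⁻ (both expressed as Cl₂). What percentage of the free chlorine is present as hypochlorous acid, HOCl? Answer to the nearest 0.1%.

25.7%

[OCl⁻]/[HOCl] = 10^(pH − pKa) = 10^(8.04 − 7.58) = 10^0.46 = 2.884.
Fraction as HOCl = 1 / (1 + 2.884) = 0.2575.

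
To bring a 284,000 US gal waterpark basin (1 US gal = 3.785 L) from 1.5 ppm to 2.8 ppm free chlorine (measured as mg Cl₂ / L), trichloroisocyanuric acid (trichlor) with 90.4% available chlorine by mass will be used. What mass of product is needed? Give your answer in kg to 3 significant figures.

Volume: 284,000 US gal × 3.785 L/gal = 1,074,940 L.
Chlorine deficit: 2.8 − 1.5 = 1.3 ppm = 1.3 mg/L as Cl₂.
Cl₂ equivalent needed: 1.3 mg/L × 1,074,940 L = 1,397,000 mg = 1397 g.
Product at 90.4% available chlorine: 1397 / 0.904 = 1546 g.

1.55 kg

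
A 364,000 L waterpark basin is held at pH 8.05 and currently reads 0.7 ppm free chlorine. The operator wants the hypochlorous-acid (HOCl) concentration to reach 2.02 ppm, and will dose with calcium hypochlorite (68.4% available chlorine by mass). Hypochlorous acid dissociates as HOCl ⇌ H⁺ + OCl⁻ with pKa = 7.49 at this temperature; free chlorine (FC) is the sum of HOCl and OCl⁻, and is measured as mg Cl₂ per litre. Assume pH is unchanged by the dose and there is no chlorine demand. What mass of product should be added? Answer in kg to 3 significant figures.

[OCl⁻]/[HOCl] = 10^(pH − pKa) = 10^(8.05 − 7.49) = 3.631; fraction as HOCl = 1/(1 + 3.631) = 0.2159.
Free chlorine required for 2.02 ppm HOCl: 2.02 / 0.2159 = 9.354 ppm.
FC to add: 9.354 − 0.7 = 8.654 mg/L as Cl₂.
Cl₂ equivalent: 8.654 mg/L × 364,000 L = 3150 g.
Product at 68.4% available Cl: 3150 / 0.684 = 4605 g.

4.61 kg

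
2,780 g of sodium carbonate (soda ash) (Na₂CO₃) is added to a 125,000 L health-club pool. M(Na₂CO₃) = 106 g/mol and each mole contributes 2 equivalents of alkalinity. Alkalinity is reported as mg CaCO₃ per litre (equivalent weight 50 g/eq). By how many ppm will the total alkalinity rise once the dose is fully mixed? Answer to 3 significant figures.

21.0 ppm

Moles of Na₂CO₃: 2,780 g ÷ 106 g/mol = 26.23 mol → 52.45 eq of alkalinity.
As CaCO₃: 52.45 eq × 50 g/eq = 2623 g.
Rise: 2623 g / 125,000 L × 1000 = 20.98 mg/L.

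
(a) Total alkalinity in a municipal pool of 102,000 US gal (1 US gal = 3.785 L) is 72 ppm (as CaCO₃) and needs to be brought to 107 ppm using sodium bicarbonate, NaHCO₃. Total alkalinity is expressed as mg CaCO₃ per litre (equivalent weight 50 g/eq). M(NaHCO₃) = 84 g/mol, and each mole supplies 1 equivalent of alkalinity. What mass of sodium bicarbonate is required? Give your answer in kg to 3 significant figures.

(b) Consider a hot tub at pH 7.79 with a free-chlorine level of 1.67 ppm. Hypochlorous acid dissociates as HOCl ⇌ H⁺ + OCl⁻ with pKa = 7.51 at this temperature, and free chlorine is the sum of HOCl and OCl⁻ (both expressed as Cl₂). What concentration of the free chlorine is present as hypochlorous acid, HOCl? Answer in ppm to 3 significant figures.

(a) 22.7 kg; (b) 0.575 ppm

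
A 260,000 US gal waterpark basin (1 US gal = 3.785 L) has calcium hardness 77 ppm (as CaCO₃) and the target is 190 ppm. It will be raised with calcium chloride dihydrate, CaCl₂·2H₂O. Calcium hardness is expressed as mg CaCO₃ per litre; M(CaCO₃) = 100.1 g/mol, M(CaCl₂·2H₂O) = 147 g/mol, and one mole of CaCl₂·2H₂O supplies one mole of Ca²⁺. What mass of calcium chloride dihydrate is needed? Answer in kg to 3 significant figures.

163 kg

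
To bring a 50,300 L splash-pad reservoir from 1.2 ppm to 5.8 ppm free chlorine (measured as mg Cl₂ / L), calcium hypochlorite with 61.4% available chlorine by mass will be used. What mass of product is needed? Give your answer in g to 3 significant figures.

Chlorine deficit: 5.8 − 1.2 = 4.6 ppm = 4.6 mg/L as Cl₂.
Cl₂ equivalent needed: 4.6 mg/L × 50,300 L = 231,400 mg = 231.4 g.
Product at 61.4% available chlorine: 231.4 / 0.614 = 376.8 g.

377 g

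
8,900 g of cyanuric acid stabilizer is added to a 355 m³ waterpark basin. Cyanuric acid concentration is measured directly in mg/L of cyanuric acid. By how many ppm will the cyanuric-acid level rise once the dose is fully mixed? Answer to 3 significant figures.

Volume: 355 m³ = 355,000 L.
Rise: 8,900 g / 355,000 L × 1000 = 25.07 mg/L.

25.1 ppm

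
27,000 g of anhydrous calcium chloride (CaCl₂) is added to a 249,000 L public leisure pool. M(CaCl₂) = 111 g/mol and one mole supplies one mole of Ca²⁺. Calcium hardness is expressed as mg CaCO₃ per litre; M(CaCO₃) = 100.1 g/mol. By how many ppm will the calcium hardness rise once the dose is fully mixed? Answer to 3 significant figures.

97.8 ppm

Moles of Ca²⁺: 27,000 g ÷ 111 g/mol = 243.2 mol.
As CaCO₃: 243.2 mol × 100.1 g/mol = 24,350 g.
Rise: 24,350 g / 249,000 L × 1000 = 97.79 mg/L.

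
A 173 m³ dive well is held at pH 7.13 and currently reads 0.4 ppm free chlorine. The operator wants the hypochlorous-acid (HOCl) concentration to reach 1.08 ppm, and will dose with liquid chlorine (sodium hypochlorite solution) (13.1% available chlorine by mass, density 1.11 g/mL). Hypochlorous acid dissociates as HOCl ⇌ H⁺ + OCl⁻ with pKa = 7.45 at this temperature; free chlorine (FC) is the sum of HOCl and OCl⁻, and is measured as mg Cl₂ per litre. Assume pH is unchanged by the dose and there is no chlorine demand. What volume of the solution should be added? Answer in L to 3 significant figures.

Volume: 173 m³ = 173,000 L.
[OCl⁻]/[HOCl] = 10^(pH − pKa) = 10^(7.13 − 7.45) = 0.4786; fraction as HOCl = 1/(1 + 0.4786) = 0.6763.
Free chlorine required for 1.08 ppm HOCl: 1.08 / 0.6763 = 1.597 ppm.
FC to add: 1.597 − 0.4 = 1.197 mg/L as Cl₂.
Cl₂ equivalent: 1.197 mg/L × 173,000 L = 207.1 g.
Product at 13.1% available Cl: 207.1 / 0.131 = 1581 g.
Volume: 1581 g ÷ 1.11 g/mL = 1424 mL.

1.42 L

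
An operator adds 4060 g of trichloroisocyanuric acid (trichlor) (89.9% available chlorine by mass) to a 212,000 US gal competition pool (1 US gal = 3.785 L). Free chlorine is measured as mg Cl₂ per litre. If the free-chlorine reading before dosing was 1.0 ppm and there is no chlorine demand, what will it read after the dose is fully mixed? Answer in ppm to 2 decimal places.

5.55 ppm

Volume: 212,000 US gal × 3.785 L/gal = 802,420 L.
Available chlorine delivered: 4060 g × 0.899 = 3650 g as Cl₂.
Concentration rise: 3650 g / 802,420 L = 4.549 mg/L = 4.55 ppm.
Final FC: 1.0 + 4.55 = 5.55 ppm.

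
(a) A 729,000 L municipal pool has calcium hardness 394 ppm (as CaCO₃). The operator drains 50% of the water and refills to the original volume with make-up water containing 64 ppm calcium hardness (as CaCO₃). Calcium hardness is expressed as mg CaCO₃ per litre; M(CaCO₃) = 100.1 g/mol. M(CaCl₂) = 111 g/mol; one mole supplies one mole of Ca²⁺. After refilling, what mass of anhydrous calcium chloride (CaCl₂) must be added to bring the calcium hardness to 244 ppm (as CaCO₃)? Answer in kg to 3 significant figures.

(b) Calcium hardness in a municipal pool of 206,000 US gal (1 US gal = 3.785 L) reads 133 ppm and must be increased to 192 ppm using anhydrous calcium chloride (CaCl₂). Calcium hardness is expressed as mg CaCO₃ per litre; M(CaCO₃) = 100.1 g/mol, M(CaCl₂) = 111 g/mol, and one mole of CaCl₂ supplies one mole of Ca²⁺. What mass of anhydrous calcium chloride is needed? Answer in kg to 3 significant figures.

(a) After draining 50% and refilling: 394 × 0.50 + 64 × 0.50 = 229 ppm.
(a) Deficit to target: 244 − 229 = 15 mg/L.
(a) As CaCO₃: 15 mg/L × 729,000 L = 10,940 g; ÷ 100.1 = 109.2 mol Ca²⁺.
(a) Mass: 109.2 × 111 = 12,130 g.

(b) Volume: 206,000 US gal × 3.785 L/gal = 779,710 L.
(b) Hardness to add: (192 − 133) = 59 mg/L as CaCO₃ × 779,710 L = 46,000 g as CaCO₃.
(b) Moles of Ca²⁺ (1 mol Ca²⁺ ≡ 1 mol CaCO₃): 46,000 / 100.1 g/mol = 459.6 mol.
(b) Mass of CaCl₂: 459.6 × 111 = 51,010 g.

(a) 12.1 kg; (b) 51.0 kg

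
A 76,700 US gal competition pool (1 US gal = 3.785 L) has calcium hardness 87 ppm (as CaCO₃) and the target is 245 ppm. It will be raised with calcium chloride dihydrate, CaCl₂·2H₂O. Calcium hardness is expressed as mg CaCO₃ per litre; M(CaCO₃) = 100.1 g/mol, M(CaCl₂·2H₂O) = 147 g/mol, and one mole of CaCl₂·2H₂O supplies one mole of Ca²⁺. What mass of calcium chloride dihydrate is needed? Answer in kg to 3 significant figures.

67.4 kg

Volume: 76,700 US gal × 3.785 L/gal = 290,310 L.
Hardness to add: (245 − 87) = 158 mg/L as CaCO₃ × 290,310 L = 45,870 g as CaCO₃.
Moles of Ca²⁺ (1 mol Ca²⁺ ≡ 1 mol CaCO₃): 45,870 / 100.1 g/mol = 458.2 mol.
Mass of CaCl₂·2H₂O: 458.2 × 147 = 67,360 g.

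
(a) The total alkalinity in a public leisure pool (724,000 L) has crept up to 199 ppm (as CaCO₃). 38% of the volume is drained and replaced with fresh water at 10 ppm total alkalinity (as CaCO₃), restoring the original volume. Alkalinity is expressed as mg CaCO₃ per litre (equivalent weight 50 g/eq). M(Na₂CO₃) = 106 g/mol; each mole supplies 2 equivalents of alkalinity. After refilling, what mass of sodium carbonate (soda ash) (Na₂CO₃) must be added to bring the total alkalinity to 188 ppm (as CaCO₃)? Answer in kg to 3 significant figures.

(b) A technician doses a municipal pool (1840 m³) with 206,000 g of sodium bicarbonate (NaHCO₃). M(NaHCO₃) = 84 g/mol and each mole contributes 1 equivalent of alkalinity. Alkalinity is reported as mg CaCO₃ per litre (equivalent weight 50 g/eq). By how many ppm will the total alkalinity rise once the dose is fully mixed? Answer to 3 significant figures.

(a) 46.7 kg; (b) 66.6 ppm

(a) After draining 38% and refilling: 199 × 0.62 + 10 × 0.38 = 127.18 ppm.
(a) Deficit to target: 188 − 127.18 = 60.82 mg/L.
(a) As CaCO₃: 60.82 mg/L × 724,000 L = 44,030 g; ÷ 50 g/eq ÷ 2 = 440.3 mol Na₂CO₃.
(a) Mass: 440.3 × 106 = 46,680 g.

(b) Volume: 1840 m³ = 1,840,000 L.
(b) Moles of NaHCO₃: 206,000 g ÷ 84 g/mol = 2452 mol → 2452 eq of alkalinity.
(b) As CaCO₃: 2452 eq × 50 g/eq = 122,600 g.
(b) Rise: 122,600 g / 1,840,000 L × 1000 = 66.64 mg/L.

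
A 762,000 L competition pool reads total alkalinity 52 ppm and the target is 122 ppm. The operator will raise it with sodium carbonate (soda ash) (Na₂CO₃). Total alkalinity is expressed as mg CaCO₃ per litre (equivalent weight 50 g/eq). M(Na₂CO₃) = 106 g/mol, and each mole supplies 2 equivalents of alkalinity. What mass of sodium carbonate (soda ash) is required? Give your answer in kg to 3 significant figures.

56.5 kg

Alkalinity to add: (122 − 52) = 70 mg/L as CaCO₃ × 762,000 L = 53,340 g as CaCO₃.
Equivalents: 53,340 g ÷ 50 g/eq = 1067 eq.
Each mole of Na₂CO₃ supplies 2 eq, so 1067 / 2 = 533.4 mol.
Mass: 533.4 mol × 106 g/mol = 56,540 g.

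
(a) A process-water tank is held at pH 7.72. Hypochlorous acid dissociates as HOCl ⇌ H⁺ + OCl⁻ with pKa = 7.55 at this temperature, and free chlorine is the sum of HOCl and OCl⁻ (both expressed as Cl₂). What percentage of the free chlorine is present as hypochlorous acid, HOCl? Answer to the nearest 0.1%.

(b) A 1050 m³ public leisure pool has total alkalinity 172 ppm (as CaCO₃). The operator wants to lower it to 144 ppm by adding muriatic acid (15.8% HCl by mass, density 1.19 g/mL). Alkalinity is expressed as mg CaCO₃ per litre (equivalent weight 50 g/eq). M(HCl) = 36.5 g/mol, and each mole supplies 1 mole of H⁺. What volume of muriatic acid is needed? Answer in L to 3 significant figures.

(a) [OCl⁻]/[HOCl] = 10^(pH − pKa) = 10^(7.72 − 7.55) = 10^0.17 = 1.479.
(a) Fraction as HOCl = 1 / (1 + 1.479) = 0.4034.

(b) Volume: 1050 m³ = 1,050,000 L.
(b) Alkalinity to neutralize: (172 − 144) = 28 mg/L as CaCO₃ × 1,050,000 L = 29,400 g as CaCO₃.
(b) Equivalents of H⁺ required: 29,400 ÷ 50 g/eq = 588 eq = 588 mol HCl.
(b) Mass of HCl: 588 × 36.5 = 21,460 g.
(b) Mass of 15.8% solution: 21,460 / 0.158 = 135,800 g.
(b) Volume: 135,800 g ÷ 1.19 g/mL = 114,100 mL.

(a) 40.3%; (b) 114 L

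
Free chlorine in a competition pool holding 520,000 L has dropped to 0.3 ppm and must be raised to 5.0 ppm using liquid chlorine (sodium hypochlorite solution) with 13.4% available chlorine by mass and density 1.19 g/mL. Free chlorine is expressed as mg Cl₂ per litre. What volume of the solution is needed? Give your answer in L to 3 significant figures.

Chlorine deficit: 5.0 − 0.3 = 4.7 ppm = 4.7 mg/L as Cl₂.
Cl₂ equivalent needed: 4.7 mg/L × 520,000 L = 2,444,000 mg = 2444 g.
Product at 13.4% available chlorine: 2444 / 0.134 = 18,240 g.
Volume at density 1.19 g/mL: 18,240 g ÷ 1.19 g/mL = 15,330 mL.

15.3 L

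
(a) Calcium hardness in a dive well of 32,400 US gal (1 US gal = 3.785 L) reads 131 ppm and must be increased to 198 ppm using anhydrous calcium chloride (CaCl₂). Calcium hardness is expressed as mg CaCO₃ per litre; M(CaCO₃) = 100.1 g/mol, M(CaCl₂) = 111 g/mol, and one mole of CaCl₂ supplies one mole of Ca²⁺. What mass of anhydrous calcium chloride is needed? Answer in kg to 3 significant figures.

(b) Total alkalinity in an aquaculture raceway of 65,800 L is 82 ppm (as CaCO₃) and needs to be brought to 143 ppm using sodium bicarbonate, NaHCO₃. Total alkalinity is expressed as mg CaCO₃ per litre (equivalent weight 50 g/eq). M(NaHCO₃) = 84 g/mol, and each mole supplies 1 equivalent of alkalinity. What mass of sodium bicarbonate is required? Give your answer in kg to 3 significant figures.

(a) 9.11 kg; (b) 6.74 kg

(a) Volume: 32,400 US gal × 3.785 L/gal = 122,634 L.
(a) Hardness to add: (198 − 131) = 67 mg/L as CaCO₃ × 122,634 L = 8216 g as CaCO₃.
(a) Moles of Ca²⁺ (1 mol Ca²⁺ ≡ 1 mol CaCO₃): 8216 / 100.1 g/mol = 82.08 mol.
(a) Mass of CaCl₂: 82.08 × 111 = 9111 g.

(b) Alkalinity to add: (143 − 82) = 61 mg/L as CaCO₃ × 65,800 L = 4014 g as CaCO₃.
(b) Equivalents: 4014 g ÷ 50 g/eq = 80.28 eq.
(b) NaHCO₃ supplies 1 eq per mole → 80.28 mol.
(b) Mass: 80.28 mol × 84 g/mol = 6743 g.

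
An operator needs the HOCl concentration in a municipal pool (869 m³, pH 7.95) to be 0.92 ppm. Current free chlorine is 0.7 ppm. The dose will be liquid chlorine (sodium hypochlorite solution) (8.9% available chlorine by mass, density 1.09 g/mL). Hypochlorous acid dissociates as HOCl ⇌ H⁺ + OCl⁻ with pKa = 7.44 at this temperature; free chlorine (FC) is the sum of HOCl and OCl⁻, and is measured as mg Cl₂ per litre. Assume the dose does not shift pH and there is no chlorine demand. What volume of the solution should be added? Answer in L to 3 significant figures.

Volume: 869 m³ = 869,000 L.
[OCl⁻]/[HOCl] = 10^(pH − pKa) = 10^(7.95 − 7.44) = 3.236; fraction as HOCl = 1/(1 + 3.236) = 0.2361.
Free chlorine required for 0.92 ppm HOCl: 0.92 / 0.2361 = 3.897 ppm.
FC to add: 3.897 − 0.7 = 3.197 mg/L as Cl₂.
Cl₂ equivalent: 3.197 mg/L × 869,000 L = 2778 g.
Product at 8.9% available Cl: 2778 / 0.089 = 31,220 g.
Volume: 31,220 g ÷ 1.09 g/mL = 28,640 mL.

28.6 L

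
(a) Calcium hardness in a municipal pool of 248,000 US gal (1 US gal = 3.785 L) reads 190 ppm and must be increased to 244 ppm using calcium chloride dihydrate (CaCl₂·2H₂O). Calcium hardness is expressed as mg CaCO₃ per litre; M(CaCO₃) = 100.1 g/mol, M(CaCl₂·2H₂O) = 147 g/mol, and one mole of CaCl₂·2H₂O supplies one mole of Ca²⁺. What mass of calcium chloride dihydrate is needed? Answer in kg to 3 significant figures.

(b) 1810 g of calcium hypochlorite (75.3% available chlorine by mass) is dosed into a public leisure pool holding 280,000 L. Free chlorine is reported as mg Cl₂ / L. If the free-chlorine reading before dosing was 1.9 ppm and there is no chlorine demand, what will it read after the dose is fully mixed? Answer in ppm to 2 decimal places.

(a) 74.4 kg; (b) 6.77 ppm

(a) Volume: 248,000 US gal × 3.785 L/gal = 938,680 L.
(a) Hardness to add: (244 − 190) = 54 mg/L as CaCO₃ × 938,680 L = 50,690 g as CaCO₃.
(a) Moles of Ca²⁺ (1 mol Ca²⁺ ≡ 1 mol CaCO₃): 50,690 / 100.1 g/mol = 506.4 mol.
(a) Mass of CaCl₂·2H₂O: 506.4 × 147 = 74,440 g.

(b) Available chlorine delivered: 1810 g × 0.753 = 1363 g as Cl₂.
(b) Concentration rise: 1363 g / 280,000 L = 4.868 mg/L = 4.87 ppm.
(b) Final FC: 1.9 + 4.87 = 6.77 ppm.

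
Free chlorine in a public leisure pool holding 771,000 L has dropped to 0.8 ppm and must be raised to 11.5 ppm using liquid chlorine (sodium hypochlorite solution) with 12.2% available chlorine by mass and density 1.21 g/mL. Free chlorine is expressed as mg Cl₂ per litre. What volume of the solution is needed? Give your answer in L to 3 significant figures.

Chlorine deficit: 11.5 − 0.8 = 10.7 ppm = 10.7 mg/L as Cl₂.
Cl₂ equivalent needed: 10.7 mg/L × 771,000 L = 8,250,000 mg = 8250 g.
Product at 12.2% available chlorine: 8250 / 0.122 = 67,620 g.
Volume at density 1.21 g/mL: 67,620 g ÷ 1.21 g/mL = 55,880 mL.

55.9 L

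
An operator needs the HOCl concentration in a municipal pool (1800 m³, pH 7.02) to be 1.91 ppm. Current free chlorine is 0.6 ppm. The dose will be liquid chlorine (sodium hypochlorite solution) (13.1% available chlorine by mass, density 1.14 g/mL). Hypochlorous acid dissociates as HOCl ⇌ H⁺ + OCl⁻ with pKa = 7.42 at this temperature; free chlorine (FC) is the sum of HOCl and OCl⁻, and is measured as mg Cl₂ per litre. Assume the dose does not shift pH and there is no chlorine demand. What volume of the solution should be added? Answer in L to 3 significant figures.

25.0 L

Volume: 1800 m³ = 1,800,000 L.
[OCl⁻]/[HOCl] = 10^(pH − pKa) = 10^(7.02 − 7.42) = 0.3981; fraction as HOCl = 1/(1 + 0.3981) = 0.7153.
Free chlorine required for 1.91 ppm HOCl: 1.91 / 0.7153 = 2.67 ppm.
FC to add: 2.67 − 0.6 = 2.07 mg/L as Cl₂.
Cl₂ equivalent: 2.07 mg/L × 1,800,000 L = 3727 g.
Product at 13.1% available Cl: 3727 / 0.131 = 28,450 g.
Volume: 28,450 g ÷ 1.14 g/mL = 24,950 mL.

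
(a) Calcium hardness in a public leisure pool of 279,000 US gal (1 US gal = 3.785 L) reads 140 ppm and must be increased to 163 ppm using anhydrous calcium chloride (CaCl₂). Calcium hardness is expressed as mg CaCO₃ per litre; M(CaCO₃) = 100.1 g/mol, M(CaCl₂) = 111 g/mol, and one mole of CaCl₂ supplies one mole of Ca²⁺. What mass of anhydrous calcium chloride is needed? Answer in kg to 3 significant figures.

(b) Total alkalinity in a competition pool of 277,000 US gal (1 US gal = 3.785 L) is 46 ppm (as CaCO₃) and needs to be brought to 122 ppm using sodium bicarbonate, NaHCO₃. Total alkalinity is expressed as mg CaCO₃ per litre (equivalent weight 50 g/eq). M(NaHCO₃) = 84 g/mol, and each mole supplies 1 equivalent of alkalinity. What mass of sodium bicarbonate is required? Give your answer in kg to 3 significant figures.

(a) Volume: 279,000 US gal × 3.785 L/gal = 1,056,015 L.
(a) Hardness to add: (163 − 140) = 23 mg/L as CaCO₃ × 1,056,015 L = 24,290 g as CaCO₃.
(a) Moles of Ca²⁺ (1 mol Ca²⁺ ≡ 1 mol CaCO₃): 24,290 / 100.1 g/mol = 242.6 mol.
(a) Mass of CaCl₂: 242.6 × 111 = 26,930 g.

(b) Volume: 277,000 US gal × 3.785 L/gal = 1,048,445 L.
(b) Alkalinity to add: (122 − 46) = 76 mg/L as CaCO₃ × 1,048,445 L = 79,680 g as CaCO₃.
(b) Equivalents: 79,680 g ÷ 50 g/eq = 1594 eq.
(b) NaHCO₃ supplies 1 eq per mole → 1594 mol.
(b) Mass: 1594 mol × 84 g/mol = 133,900 g.

(a) 26.9 kg; (b) 134 kg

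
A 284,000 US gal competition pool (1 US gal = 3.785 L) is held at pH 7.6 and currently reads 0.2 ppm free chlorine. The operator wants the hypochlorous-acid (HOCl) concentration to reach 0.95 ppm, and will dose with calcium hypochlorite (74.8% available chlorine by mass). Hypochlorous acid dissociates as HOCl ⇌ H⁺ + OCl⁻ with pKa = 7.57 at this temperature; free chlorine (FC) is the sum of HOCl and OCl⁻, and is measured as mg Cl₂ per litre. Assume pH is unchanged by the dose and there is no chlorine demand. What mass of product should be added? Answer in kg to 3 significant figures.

Volume: 284,000 US gal × 3.785 L/gal = 1,074,940 L.
[OCl⁻]/[HOCl] = 10^(pH − pKa) = 10^(7.6 − 7.57) = 1.072; fraction as HOCl = 1/(1 + 1.072) = 0.4827.
Free chlorine required for 0.95 ppm HOCl: 0.95 / 0.4827 = 1.968 ppm.
FC to add: 1.968 − 0.2 = 1.768 mg/L as Cl₂.
Cl₂ equivalent: 1.768 mg/L × 1,074,940 L = 1900 g.
Product at 74.8% available Cl: 1900 / 0.748 = 2541 g.

2.54 kg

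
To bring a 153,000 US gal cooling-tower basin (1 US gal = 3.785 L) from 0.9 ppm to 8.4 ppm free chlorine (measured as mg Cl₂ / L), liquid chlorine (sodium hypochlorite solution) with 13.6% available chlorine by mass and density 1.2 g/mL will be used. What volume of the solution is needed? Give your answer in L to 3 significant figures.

26.6 L

Volume: 153,000 US gal × 3.785 L/gal = 579,105 L.
Chlorine deficit: 8.4 − 0.9 = 7.5 ppm = 7.5 mg/L as Cl₂.
Cl₂ equivalent needed: 7.5 mg/L × 579,105 L = 4,343,000 mg = 4343 g.
Product at 13.6% available chlorine: 4343 / 0.136 = 31,940 g.
Volume at density 1.2 g/mL: 31,940 g ÷ 1.2 g/mL = 26,610 mL.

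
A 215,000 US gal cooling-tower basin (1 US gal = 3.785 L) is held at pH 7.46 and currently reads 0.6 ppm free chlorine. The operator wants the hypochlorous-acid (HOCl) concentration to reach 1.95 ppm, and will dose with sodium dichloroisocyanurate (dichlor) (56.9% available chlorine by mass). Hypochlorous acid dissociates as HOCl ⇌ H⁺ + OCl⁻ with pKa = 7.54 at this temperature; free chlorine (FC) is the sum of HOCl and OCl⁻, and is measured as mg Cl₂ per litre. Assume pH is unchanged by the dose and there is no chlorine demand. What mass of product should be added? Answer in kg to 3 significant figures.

4.25 kg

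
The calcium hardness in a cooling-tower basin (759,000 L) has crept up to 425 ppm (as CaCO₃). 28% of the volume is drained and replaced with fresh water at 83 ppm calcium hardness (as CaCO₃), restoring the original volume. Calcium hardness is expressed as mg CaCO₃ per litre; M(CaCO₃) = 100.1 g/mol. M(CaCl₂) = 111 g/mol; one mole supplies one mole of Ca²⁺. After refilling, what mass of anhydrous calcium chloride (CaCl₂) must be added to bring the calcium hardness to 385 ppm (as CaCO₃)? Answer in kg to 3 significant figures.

46.9 kg

After draining 28% and refilling: 425 × 0.72 + 83 × 0.28 = 329.24 ppm.
Deficit to target: 385 − 329.24 = 55.76 mg/L.
As CaCO₃: 55.76 mg/L × 759,000 L = 42,320 g; ÷ 100.1 = 422.8 mol Ca²⁺.
Mass: 422.8 × 111 = 46,930 g.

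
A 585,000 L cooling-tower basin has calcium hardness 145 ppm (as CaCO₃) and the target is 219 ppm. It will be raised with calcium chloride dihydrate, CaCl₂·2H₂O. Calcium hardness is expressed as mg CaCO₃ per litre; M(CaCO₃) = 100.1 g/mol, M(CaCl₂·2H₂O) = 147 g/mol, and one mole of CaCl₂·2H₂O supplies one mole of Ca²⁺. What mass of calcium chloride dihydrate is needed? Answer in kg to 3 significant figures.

63.6 kg

Hardness to add: (219 − 145) = 74 mg/L as CaCO₃ × 585,000 L = 43,290 g as CaCO₃.
Moles of Ca²⁺ (1 mol Ca²⁺ ≡ 1 mol CaCO₃): 43,290 / 100.1 g/mol = 432.5 mol.
Mass of CaCl₂·2H₂O: 432.5 × 147 = 63,570 g.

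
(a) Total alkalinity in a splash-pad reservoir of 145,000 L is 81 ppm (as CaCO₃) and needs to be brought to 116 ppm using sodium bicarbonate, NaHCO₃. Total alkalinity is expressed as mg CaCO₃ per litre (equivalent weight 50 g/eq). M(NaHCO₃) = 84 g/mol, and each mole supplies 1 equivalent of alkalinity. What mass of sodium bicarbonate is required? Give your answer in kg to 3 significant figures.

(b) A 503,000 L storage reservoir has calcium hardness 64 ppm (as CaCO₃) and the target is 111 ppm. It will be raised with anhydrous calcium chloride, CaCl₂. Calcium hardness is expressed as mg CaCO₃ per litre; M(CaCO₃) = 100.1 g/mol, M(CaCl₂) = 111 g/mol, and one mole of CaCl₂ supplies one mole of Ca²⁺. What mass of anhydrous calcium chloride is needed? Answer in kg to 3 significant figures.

(a) 8.53 kg; (b) 26.2 kg

(a) Alkalinity to add: (116 − 81) = 35 mg/L as CaCO₃ × 145,000 L = 5075 g as CaCO₃.
(a) Equivalents: 5075 g ÷ 50 g/eq = 101.5 eq.
(a) NaHCO₃ supplies 1 eq per mole → 101.5 mol.
(a) Mass: 101.5 mol × 84 g/mol = 8526 g.

(b) Hardness to add: (111 − 64) = 47 mg/L as CaCO₃ × 503,000 L = 23,640 g as CaCO₃.
(b) Moles of Ca²⁺ (1 mol Ca²⁺ ≡ 1 mol CaCO₃): 23,640 / 100.1 g/mol = 236.2 mol.
(b) Mass of CaCl₂: 236.2 × 111 = 26,220 g.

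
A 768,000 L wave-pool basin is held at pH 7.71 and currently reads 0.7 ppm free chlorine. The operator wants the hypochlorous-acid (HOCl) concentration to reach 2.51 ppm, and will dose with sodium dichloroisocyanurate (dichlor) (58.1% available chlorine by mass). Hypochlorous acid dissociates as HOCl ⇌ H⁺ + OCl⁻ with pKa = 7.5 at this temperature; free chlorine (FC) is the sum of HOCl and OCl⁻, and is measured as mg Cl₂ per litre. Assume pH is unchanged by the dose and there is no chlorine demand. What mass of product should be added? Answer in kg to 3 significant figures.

[OCl⁻]/[HOCl] = 10^(pH − pKa) = 10^(7.71 − 7.5) = 1.622; fraction as HOCl = 1/(1 + 1.622) = 0.3814.
Free chlorine required for 2.51 ppm HOCl: 2.51 / 0.3814 = 6.581 ppm.
FC to add: 6.581 − 0.7 = 5.881 mg/L as Cl₂.
Cl₂ equivalent: 5.881 mg/L × 768,000 L = 4516 g.
Product at 58.1% available Cl: 4516 / 0.581 = 7774 g.

7.77 kg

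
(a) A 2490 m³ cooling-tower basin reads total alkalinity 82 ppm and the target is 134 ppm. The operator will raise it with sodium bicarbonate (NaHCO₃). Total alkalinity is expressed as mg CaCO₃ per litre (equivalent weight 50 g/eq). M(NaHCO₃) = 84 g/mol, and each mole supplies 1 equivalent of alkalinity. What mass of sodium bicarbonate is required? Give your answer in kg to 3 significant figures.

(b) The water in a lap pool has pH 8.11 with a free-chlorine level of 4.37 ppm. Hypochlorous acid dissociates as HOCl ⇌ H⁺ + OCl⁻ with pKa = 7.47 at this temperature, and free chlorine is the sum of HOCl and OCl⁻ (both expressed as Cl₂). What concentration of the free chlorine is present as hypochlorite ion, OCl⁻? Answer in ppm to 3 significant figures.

(a) 218 kg; (b) 3.56 ppm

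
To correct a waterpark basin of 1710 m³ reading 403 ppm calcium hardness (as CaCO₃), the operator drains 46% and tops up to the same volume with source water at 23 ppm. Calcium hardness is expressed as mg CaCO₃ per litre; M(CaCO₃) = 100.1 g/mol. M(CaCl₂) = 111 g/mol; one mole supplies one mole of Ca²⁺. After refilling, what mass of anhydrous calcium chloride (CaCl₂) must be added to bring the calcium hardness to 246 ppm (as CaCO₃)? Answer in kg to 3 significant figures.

Volume: 1710 m³ = 1,710,000 L.
After draining 46% and refilling: 403 × 0.54 + 23 × 0.46 = 228.2 ppm.
Deficit to target: 246 − 228.2 = 17.8 mg/L.
As CaCO₃: 17.8 mg/L × 1,710,000 L = 30,440 g; ÷ 100.1 = 304.1 mol Ca²⁺.
Mass: 304.1 × 111 = 33,750 g.

33.8 kg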